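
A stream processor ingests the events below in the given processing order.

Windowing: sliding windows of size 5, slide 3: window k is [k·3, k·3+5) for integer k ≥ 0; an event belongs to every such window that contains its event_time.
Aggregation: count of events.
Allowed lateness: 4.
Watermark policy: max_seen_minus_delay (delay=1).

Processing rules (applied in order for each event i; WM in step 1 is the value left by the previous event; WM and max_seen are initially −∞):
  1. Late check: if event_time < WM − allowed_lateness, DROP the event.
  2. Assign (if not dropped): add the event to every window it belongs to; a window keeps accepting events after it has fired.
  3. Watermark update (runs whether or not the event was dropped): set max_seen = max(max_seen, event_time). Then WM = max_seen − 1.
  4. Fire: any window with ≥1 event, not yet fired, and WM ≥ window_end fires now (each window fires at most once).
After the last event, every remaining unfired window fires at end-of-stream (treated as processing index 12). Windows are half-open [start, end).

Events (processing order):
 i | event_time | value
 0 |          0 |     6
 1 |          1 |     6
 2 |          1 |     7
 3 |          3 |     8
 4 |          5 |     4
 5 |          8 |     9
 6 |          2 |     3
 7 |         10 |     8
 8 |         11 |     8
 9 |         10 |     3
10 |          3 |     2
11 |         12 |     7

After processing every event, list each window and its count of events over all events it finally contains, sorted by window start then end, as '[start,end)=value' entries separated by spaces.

[0,5)=4 [3,8)=2 [6,11)=3 [9,14)=4 [12,17)=1

i=0 t=0 v=6: → [0,5); WM=-1
i=1 t=1 v=6: → [0,5); WM=0
i=2 t=1 v=7: → [0,5); WM=0
i=3 t=3 v=8: → [3,8),[0,5); WM=2
i=4 t=5 v=4: → [3,8); WM=4
i=5 t=8 v=9: → [6,11); WM=7; [0,5) fires=4
i=6 t=2 v=3: DROP (t<7-4); WM=7
i=7 t=10 v=8: → [9,14),[6,11); WM=9; [3,8) fires=2
i=8 t=11 v=8: → [9,14); WM=10
i=9 t=10 v=3: → [9,14),[6,11); WM=10
i=10 t=3 v=2: DROP (t<10-4); WM=10
i=11 t=12 v=7: → [12,17),[9,14); WM=11; [6,11) fires=3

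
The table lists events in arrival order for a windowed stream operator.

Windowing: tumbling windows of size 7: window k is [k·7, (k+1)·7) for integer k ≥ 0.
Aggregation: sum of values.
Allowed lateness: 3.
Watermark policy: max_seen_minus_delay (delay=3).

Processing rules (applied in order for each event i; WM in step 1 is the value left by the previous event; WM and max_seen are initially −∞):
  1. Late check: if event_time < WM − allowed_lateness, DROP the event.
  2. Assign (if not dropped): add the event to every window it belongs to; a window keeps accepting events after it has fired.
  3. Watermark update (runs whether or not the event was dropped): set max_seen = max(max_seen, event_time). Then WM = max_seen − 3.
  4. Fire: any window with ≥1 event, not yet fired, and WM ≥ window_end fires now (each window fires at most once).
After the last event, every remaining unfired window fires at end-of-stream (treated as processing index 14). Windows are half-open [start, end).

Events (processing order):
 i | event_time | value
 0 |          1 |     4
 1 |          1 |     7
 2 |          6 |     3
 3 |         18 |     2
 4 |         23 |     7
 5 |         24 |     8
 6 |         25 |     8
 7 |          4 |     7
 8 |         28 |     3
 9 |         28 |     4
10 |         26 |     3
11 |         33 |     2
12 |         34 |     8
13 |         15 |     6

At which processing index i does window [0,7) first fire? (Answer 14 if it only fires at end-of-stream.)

i=0 t=1 v=4: → [0,7); WM=-2
i=1 t=1 v=7: → [0,7); WM=-2
i=2 t=6 v=3: → [0,7); WM=3
i=3 t=18 v=2: → [14,21); WM=15; [0,7) fires=14
i=4 t=23 v=7: → [21,28); WM=20
i=5 t=24 v=8: → [21,28); WM=21; [14,21) fires=2
i=6 t=25 v=8: → [21,28); WM=22
i=7 t=4 v=7: DROP (t<22-3); WM=22
i=8 t=28 v=3: → [28,35); WM=25
i=9 t=28 v=4: → [28,35); WM=25
i=10 t=26 v=3: → [21,28); WM=25
i=11 t=33 v=2: → [28,35); WM=30; [21,28) fires=26
i=12 t=34 v=8: → [28,35); WM=31
i=13 t=15 v=6: DROP (t<31-3); WM=31

3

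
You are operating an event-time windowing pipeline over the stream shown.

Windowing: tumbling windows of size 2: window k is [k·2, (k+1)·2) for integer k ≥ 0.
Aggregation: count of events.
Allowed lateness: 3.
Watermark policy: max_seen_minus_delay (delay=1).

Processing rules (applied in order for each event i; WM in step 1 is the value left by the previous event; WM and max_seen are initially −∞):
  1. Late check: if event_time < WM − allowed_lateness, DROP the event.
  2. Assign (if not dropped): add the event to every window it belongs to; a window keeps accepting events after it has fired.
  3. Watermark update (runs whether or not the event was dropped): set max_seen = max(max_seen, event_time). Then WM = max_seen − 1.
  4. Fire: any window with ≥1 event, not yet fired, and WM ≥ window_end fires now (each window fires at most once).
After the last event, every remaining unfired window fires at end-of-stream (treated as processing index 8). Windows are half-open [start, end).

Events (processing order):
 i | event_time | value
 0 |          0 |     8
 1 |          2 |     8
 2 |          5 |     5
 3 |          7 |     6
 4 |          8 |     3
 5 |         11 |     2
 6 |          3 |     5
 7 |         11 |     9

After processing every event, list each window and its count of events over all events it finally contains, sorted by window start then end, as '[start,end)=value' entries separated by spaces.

[0,2)=1 [2,4)=1 [4,6)=1 [6,8)=1 [8,10)=1 [10,12)=2

i=0 t=0 v=8: → [0,2); WM=-1
i=1 t=2 v=8: → [2,4); WM=1
i=2 t=5 v=5: → [4,6); WM=4; [0,2) fires=1 [2,4) fires=1
i=3 t=7 v=6: → [6,8); WM=6; [4,6) fires=1
i=4 t=8 v=3: → [8,10); WM=7
i=5 t=11 v=2: → [10,12); WM=10; [6,8) fires=1 [8,10) fires=1
i=6 t=3 v=5: DROP (t<10-3); WM=10
i=7 t=11 v=9: → [10,12); WM=10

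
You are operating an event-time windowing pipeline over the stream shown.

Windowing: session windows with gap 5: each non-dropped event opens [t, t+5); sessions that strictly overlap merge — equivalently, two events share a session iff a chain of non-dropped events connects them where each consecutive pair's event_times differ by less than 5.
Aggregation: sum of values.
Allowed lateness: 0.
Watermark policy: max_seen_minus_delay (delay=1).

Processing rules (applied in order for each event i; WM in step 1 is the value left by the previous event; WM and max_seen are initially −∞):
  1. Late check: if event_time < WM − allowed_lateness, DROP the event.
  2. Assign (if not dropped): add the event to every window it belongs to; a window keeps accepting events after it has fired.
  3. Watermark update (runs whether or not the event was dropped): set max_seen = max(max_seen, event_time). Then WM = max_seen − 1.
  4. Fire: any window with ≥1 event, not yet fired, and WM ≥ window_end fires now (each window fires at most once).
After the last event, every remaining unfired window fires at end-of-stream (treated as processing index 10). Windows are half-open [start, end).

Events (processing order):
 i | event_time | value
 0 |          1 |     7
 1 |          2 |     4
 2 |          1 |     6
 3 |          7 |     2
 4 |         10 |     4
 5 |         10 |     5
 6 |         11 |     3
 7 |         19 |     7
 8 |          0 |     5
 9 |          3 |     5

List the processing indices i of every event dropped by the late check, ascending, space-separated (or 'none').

8 9

i=0 t=1 v=7: → [1,6); WM=0
i=1 t=2 v=4: → [1,7); WM=1
i=2 t=1 v=6: → [1,7); WM=1
i=3 t=7 v=2: → [7,12); WM=6
i=4 t=10 v=4: → [7,15); WM=9
i=5 t=10 v=5: → [7,15); WM=9
i=6 t=11 v=3: → [7,16); WM=10
i=7 t=19 v=7: → [19,24); WM=18
i=8 t=0 v=5: DROP (t<18-0); WM=18
i=9 t=3 v=5: DROP (t<18-0); WM=18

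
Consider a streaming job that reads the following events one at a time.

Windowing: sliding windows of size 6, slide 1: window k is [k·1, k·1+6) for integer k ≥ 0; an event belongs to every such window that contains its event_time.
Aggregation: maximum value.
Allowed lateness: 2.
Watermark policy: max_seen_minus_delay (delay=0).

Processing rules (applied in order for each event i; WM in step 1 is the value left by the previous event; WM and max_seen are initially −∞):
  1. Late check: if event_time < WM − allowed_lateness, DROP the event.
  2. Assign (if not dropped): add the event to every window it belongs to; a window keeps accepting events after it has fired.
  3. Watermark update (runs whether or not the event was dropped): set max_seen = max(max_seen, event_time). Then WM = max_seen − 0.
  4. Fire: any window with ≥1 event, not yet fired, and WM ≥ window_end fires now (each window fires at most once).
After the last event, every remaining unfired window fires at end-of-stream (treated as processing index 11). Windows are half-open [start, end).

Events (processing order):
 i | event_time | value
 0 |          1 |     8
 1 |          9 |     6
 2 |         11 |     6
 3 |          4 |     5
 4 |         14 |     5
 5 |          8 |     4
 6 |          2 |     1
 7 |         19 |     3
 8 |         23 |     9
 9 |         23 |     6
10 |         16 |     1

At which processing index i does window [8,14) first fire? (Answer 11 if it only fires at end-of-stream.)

4

i=0 t=1 v=8: → [1,7),[0,6); WM=1
i=1 t=9 v=6: → [9,15),[8,14),[7,13),[6,12),[5,11),[4,10); WM=9; [0,6) fires=8 [1,7) fires=8
i=2 t=11 v=6: → [11,17),[10,16),[9,15),[8,14),[7,13),[6,12); WM=11; [4,10) fires=6 [5,11) fires=6
i=3 t=4 v=5: DROP (t<11-2); WM=11
i=4 t=14 v=5: → [14,20),[13,19),[12,18),[11,17),[10,16),[9,15); WM=14; [6,12) fires=6 [7,13) fires=6 [8,14) fires=6
i=5 t=8 v=4: DROP (t<14-2); WM=14
i=6 t=2 v=1: DROP (t<14-2); WM=14
i=7 t=19 v=3: → [19,25),[18,24),[17,23),[16,22),[15,21),[14,20); WM=19; [9,15) fires=6 [10,16) fires=6 [11,17) fires=6 [12,18) fires=5 [13,19) fires=5
i=8 t=23 v=9: → [23,29),[22,28),[21,27),[20,26),[19,25),[18,24); WM=23; [14,20) fires=5 [15,21) fires=3 [16,22) fires=3 [17,23) fires=3
i=9 t=23 v=6: → [23,29),[22,28),[21,27),[20,26),[19,25),[18,24); WM=23
i=10 t=16 v=1: DROP (t<23-2); WM=23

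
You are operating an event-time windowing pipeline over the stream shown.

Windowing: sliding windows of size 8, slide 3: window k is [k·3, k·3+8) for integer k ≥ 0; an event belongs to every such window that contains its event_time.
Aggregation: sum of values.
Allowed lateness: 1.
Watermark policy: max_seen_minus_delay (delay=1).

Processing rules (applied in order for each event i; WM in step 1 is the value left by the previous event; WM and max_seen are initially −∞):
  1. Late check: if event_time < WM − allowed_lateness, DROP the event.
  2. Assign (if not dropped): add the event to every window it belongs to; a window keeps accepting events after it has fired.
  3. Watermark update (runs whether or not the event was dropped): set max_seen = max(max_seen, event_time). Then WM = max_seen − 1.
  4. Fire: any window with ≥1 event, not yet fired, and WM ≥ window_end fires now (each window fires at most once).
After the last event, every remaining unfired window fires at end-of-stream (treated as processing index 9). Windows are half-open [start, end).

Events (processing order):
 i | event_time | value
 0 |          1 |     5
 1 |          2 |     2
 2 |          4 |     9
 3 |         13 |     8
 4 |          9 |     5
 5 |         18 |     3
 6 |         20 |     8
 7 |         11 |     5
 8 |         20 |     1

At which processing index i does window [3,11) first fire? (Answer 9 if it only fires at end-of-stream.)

i=0 t=1 v=5: → [0,8); WM=0
i=1 t=2 v=2: → [0,8); WM=1
i=2 t=4 v=9: → [3,11),[0,8); WM=3
i=3 t=13 v=8: → [12,20),[9,17),[6,14); WM=12; [0,8) fires=16 [3,11) fires=9
i=4 t=9 v=5: DROP (t<12-1); WM=12
i=5 t=18 v=3: → [18,26),[15,23),[12,20); WM=17; [6,14) fires=8 [9,17) fires=8
i=6 t=20 v=8: → [18,26),[15,23); WM=19
i=7 t=11 v=5: DROP (t<19-1); WM=19
i=8 t=20 v=1: → [18,26),[15,23); WM=19

3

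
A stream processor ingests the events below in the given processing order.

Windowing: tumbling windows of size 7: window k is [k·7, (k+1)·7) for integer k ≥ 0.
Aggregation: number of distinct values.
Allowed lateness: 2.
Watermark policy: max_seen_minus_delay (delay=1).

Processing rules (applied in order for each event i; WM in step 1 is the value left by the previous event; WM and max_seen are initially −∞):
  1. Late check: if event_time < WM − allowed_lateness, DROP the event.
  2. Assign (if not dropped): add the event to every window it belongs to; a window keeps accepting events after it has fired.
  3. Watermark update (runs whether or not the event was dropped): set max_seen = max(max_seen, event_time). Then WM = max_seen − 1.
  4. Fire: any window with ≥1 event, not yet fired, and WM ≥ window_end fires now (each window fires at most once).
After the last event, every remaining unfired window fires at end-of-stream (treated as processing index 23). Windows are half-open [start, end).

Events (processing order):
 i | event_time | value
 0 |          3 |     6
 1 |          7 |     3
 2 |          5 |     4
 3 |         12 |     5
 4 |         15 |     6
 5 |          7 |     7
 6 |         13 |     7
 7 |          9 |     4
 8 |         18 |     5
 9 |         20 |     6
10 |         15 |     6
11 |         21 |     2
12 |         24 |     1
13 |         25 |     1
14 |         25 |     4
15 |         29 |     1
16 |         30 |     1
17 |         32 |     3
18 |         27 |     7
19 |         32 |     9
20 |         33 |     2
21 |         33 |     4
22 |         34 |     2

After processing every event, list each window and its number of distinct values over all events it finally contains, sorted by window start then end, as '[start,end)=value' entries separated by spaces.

i=0 t=3 v=6: → [0,7); WM=2
i=1 t=7 v=3: → [7,14); WM=6
i=2 t=5 v=4: → [0,7); WM=6
i=3 t=12 v=5: → [7,14); WM=11; [0,7) fires=2
i=4 t=15 v=6: → [14,21); WM=14; [7,14) fires=2
i=5 t=7 v=7: DROP (t<14-2); WM=14
i=6 t=13 v=7: → [7,14); WM=14
i=7 t=9 v=4: DROP (t<14-2); WM=14
i=8 t=18 v=5: → [14,21); WM=17
i=9 t=20 v=6: → [14,21); WM=19
i=10 t=15 v=6: DROP (t<19-2); WM=19
i=11 t=21 v=2: → [21,28); WM=20
i=12 t=24 v=1: → [21,28); WM=23; [14,21) fires=2
i=13 t=25 v=1: → [21,28); WM=24
i=14 t=25 v=4: → [21,28); WM=24
i=15 t=29 v=1: → [28,35); WM=28; [21,28) fires=3
i=16 t=30 v=1: → [28,35); WM=29
i=17 t=32 v=3: → [28,35); WM=31
i=18 t=27 v=7: DROP (t<31-2); WM=31
i=19 t=32 v=9: → [28,35); WM=31
i=20 t=33 v=2: → [28,35); WM=32
i=21 t=33 v=4: → [28,35); WM=32
i=22 t=34 v=2: → [28,35); WM=33

[0,7)=2 [7,14)=3 [14,21)=2 [21,28)=3 [28,35)=5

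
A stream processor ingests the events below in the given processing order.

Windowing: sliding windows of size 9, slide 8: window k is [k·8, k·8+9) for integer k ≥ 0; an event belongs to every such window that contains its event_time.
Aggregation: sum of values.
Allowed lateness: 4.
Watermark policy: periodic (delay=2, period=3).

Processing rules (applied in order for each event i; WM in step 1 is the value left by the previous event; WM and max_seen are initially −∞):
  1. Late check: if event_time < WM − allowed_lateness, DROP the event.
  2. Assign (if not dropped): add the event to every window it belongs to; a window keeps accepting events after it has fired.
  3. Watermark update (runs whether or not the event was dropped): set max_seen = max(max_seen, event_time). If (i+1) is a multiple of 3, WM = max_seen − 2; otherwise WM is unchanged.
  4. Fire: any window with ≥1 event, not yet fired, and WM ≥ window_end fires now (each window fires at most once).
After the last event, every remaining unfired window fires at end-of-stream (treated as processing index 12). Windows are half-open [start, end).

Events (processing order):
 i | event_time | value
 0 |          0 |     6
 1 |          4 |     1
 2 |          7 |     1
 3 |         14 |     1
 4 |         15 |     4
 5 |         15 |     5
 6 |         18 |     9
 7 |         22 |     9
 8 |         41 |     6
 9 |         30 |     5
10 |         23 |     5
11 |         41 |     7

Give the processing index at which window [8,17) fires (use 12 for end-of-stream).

8

i=0 t=0 v=6: → [0,9); WM=−∞
i=1 t=4 v=1: → [0,9); WM=−∞
i=2 t=7 v=1: → [0,9); WM=5
i=3 t=14 v=1: → [8,17); WM=5
i=4 t=15 v=4: → [8,17); WM=5
i=5 t=15 v=5: → [8,17); WM=13; [0,9) fires=8
i=6 t=18 v=9: → [16,25); WM=13
i=7 t=22 v=9: → [16,25); WM=13
i=8 t=41 v=6: → [40,49); WM=39; [8,17) fires=10 [16,25) fires=18
i=9 t=30 v=5: DROP (t<39-4); WM=39
i=10 t=23 v=5: DROP (t<39-4); WM=39
i=11 t=41 v=7: → [40,49); WM=39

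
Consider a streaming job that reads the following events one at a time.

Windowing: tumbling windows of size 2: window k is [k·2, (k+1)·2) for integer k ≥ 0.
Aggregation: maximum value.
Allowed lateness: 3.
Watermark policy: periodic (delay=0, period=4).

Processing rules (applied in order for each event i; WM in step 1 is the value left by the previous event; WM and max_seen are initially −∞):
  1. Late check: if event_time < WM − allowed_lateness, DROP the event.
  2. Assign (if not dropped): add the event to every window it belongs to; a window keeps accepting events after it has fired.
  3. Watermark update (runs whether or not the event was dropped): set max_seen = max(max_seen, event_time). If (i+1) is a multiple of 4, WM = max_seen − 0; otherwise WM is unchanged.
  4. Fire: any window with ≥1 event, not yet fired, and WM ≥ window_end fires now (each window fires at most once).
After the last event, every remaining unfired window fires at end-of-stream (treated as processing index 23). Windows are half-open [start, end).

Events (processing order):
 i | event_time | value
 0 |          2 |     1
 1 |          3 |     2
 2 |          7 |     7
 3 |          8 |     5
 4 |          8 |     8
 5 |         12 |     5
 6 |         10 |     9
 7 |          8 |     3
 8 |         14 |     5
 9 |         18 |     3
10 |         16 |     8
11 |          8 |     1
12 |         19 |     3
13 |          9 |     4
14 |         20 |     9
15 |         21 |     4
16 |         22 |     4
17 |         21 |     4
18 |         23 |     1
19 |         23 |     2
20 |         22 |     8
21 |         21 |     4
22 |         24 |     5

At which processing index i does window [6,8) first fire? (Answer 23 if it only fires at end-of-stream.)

i=0 t=2 v=1: → [2,4); WM=−∞
i=1 t=3 v=2: → [2,4); WM=−∞
i=2 t=7 v=7: → [6,8); WM=−∞
i=3 t=8 v=5: → [8,10); WM=8; [2,4) fires=2 [6,8) fires=7
i=4 t=8 v=8: → [8,10); WM=8
i=5 t=12 v=5: → [12,14); WM=8
i=6 t=10 v=9: → [10,12); WM=8
i=7 t=8 v=3: → [8,10); WM=12; [8,10) fires=8 [10,12) fires=9
i=8 t=14 v=5: → [14,16); WM=12
i=9 t=18 v=3: → [18,20); WM=12
i=10 t=16 v=8: → [16,18); WM=12
i=11 t=8 v=1: DROP (t<12-3); WM=18; [12,14) fires=5 [14,16) fires=5 [16,18) fires=8
i=12 t=19 v=3: → [18,20); WM=18
i=13 t=9 v=4: DROP (t<18-3); WM=18
i=14 t=20 v=9: → [20,22); WM=18
i=15 t=21 v=4: → [20,22); WM=21; [18,20) fires=3
i=16 t=22 v=4: → [22,24); WM=21
i=17 t=21 v=4: → [20,22); WM=21
i=18 t=23 v=1: → [22,24); WM=21
i=19 t=23 v=2: → [22,24); WM=23; [20,22) fires=9
i=20 t=22 v=8: → [22,24); WM=23
i=21 t=21 v=4: → [20,22); WM=23
i=22 t=24 v=5: → [24,26); WM=23

3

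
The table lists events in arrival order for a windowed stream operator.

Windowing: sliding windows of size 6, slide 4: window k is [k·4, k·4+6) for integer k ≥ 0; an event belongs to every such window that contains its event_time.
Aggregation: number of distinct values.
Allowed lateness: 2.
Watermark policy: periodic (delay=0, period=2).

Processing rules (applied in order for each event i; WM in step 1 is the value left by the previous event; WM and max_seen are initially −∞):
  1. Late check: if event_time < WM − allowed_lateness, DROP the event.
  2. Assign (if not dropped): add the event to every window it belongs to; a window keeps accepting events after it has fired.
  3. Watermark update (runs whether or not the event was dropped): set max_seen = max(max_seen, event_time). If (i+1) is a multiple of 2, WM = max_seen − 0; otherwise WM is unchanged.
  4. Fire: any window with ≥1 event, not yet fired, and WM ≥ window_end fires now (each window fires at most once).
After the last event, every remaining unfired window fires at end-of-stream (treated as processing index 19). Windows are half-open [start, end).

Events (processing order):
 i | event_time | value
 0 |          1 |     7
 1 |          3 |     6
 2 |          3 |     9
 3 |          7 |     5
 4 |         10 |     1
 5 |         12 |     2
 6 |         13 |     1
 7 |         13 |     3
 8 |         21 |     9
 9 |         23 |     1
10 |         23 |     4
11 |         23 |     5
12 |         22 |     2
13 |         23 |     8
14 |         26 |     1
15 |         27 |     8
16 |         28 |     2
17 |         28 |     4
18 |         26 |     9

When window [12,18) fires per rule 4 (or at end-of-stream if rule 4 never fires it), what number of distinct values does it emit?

3

i=0 t=1 v=7: → [0,6); WM=−∞
i=1 t=3 v=6: → [0,6); WM=3
i=2 t=3 v=9: → [0,6); WM=3
i=3 t=7 v=5: → [4,10); WM=7; [0,6) fires=3
i=4 t=10 v=1: → [8,14); WM=7
i=5 t=12 v=2: → [12,18),[8,14); WM=12; [4,10) fires=1
i=6 t=13 v=1: → [12,18),[8,14); WM=12
i=7 t=13 v=3: → [12,18),[8,14); WM=13
i=8 t=21 v=9: → [20,26),[16,22); WM=13
i=9 t=23 v=1: → [20,26); WM=23; [8,14) fires=3 [12,18) fires=3 [16,22) fires=1
i=10 t=23 v=4: → [20,26); WM=23
i=11 t=23 v=5: → [20,26); WM=23
i=12 t=22 v=2: → [20,26); WM=23
i=13 t=23 v=8: → [20,26); WM=23
i=14 t=26 v=1: → [24,30); WM=23
i=15 t=27 v=8: → [24,30); WM=27; [20,26) fires=6
i=16 t=28 v=2: → [28,34),[24,30); WM=27
i=17 t=28 v=4: → [28,34),[24,30); WM=28
i=18 t=26 v=9: → [24,30); WM=28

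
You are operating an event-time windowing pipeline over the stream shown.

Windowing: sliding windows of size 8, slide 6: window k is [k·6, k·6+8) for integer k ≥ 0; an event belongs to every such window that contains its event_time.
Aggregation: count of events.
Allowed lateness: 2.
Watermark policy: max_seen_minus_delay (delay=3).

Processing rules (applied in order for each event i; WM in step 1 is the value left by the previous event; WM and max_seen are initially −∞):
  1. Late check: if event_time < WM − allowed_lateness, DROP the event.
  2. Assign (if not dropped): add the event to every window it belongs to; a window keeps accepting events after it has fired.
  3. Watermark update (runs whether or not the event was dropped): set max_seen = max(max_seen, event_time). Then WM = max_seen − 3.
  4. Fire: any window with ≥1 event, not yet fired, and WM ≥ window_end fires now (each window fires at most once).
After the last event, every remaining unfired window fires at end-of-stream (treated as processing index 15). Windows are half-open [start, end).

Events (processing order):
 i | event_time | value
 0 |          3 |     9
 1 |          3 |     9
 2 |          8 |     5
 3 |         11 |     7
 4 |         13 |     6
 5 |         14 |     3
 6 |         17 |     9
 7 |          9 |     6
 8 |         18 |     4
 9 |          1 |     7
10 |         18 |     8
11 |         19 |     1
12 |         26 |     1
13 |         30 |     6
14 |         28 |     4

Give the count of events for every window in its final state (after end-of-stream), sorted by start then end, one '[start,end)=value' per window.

i=0 t=3 v=9: → [0,8); WM=0
i=1 t=3 v=9: → [0,8); WM=0
i=2 t=8 v=5: → [6,14); WM=5
i=3 t=11 v=7: → [6,14); WM=8; [0,8) fires=2
i=4 t=13 v=6: → [12,20),[6,14); WM=10
i=5 t=14 v=3: → [12,20); WM=11
i=6 t=17 v=9: → [12,20); WM=14; [6,14) fires=3
i=7 t=9 v=6: DROP (t<14-2); WM=14
i=8 t=18 v=4: → [18,26),[12,20); WM=15
i=9 t=1 v=7: DROP (t<15-2); WM=15
i=10 t=18 v=8: → [18,26),[12,20); WM=15
i=11 t=19 v=1: → [18,26),[12,20); WM=16
i=12 t=26 v=1: → [24,32); WM=23; [12,20) fires=6
i=13 t=30 v=6: → [30,38),[24,32); WM=27; [18,26) fires=3
i=14 t=28 v=4: → [24,32); WM=27

[0,8)=2 [6,14)=3 [12,20)=6 [18,26)=3 [24,32)=3 [30,38)=1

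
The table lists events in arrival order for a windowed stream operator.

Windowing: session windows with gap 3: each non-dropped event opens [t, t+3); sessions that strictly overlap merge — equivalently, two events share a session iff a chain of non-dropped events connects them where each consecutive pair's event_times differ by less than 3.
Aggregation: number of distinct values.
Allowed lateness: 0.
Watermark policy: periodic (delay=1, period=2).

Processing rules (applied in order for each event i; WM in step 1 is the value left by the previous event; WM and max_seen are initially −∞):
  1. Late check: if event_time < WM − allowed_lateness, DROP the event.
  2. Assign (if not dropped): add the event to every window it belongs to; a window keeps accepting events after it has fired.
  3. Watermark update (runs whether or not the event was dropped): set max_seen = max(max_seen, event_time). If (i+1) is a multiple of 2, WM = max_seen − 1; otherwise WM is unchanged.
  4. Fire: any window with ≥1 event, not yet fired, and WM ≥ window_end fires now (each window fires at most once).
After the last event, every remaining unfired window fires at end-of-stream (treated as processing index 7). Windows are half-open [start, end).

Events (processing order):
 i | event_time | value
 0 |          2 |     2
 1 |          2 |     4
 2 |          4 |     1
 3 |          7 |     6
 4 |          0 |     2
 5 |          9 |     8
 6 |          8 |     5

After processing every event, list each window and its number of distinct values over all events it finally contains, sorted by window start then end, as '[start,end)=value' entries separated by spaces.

[2,7)=3 [7,12)=3

i=0 t=2 v=2: → [2,5); WM=−∞
i=1 t=2 v=4: → [2,5); WM=1
i=2 t=4 v=1: → [2,7); WM=1
i=3 t=7 v=6: → [7,10); WM=6
i=4 t=0 v=2: DROP (t<6-0); WM=6
i=5 t=9 v=8: → [7,12); WM=8
i=6 t=8 v=5: → [7,12); WM=8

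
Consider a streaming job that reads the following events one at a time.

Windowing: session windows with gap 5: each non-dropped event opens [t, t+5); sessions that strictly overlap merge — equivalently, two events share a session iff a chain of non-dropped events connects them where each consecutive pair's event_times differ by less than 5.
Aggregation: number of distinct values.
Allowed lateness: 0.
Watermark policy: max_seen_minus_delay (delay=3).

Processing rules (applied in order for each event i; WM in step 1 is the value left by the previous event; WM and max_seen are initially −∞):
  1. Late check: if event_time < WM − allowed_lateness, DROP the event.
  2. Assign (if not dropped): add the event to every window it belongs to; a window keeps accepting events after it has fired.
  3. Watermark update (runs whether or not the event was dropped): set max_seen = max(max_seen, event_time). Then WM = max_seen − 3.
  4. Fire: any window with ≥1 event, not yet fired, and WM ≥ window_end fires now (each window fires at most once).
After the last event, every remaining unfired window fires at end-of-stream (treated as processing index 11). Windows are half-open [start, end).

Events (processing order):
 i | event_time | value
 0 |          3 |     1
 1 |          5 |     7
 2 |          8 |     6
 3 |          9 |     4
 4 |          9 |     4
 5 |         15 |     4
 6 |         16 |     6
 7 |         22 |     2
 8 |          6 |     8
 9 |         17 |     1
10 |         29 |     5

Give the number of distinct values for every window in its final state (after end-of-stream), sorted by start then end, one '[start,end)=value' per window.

[3,14)=4 [15,21)=2 [22,27)=1 [29,34)=1

i=0 t=3 v=1: → [3,8); WM=0
i=1 t=5 v=7: → [3,10); WM=2
i=2 t=8 v=6: → [3,13); WM=5
i=3 t=9 v=4: → [3,14); WM=6
i=4 t=9 v=4: → [3,14); WM=6
i=5 t=15 v=4: → [15,20); WM=12
i=6 t=16 v=6: → [15,21); WM=13
i=7 t=22 v=2: → [22,27); WM=19
i=8 t=6 v=8: DROP (t<19-0); WM=19
i=9 t=17 v=1: DROP (t<19-0); WM=19
i=10 t=29 v=5: → [29,34); WM=26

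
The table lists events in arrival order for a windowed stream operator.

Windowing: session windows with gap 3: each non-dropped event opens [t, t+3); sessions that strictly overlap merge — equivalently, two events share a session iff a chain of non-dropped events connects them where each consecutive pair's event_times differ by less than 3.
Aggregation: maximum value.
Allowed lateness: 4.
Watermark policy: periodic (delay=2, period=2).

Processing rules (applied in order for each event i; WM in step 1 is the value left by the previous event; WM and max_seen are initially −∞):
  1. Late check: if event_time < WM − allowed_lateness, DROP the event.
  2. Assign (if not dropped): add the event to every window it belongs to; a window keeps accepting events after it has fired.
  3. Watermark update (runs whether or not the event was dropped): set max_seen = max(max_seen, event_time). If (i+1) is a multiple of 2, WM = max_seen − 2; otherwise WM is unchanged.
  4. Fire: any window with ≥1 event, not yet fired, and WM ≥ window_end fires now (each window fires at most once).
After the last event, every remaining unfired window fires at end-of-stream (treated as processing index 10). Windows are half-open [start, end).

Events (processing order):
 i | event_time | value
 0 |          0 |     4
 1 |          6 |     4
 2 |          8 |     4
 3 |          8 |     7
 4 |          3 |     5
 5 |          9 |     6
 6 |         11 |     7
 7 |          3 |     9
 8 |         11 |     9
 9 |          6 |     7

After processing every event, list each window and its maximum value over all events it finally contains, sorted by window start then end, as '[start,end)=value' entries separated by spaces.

[0,3)=4 [3,6)=9 [6,14)=9

i=0 t=0 v=4: → [0,3); WM=−∞
i=1 t=6 v=4: → [6,9); WM=4
i=2 t=8 v=4: → [6,11); WM=4
i=3 t=8 v=7: → [6,11); WM=6
i=4 t=3 v=5: → [3,6); WM=6
i=5 t=9 v=6: → [6,12); WM=7
i=6 t=11 v=7: → [6,14); WM=7
i=7 t=3 v=9: → [3,6); WM=9
i=8 t=11 v=9: → [6,14); WM=9
i=9 t=6 v=7: → [6,14); WM=9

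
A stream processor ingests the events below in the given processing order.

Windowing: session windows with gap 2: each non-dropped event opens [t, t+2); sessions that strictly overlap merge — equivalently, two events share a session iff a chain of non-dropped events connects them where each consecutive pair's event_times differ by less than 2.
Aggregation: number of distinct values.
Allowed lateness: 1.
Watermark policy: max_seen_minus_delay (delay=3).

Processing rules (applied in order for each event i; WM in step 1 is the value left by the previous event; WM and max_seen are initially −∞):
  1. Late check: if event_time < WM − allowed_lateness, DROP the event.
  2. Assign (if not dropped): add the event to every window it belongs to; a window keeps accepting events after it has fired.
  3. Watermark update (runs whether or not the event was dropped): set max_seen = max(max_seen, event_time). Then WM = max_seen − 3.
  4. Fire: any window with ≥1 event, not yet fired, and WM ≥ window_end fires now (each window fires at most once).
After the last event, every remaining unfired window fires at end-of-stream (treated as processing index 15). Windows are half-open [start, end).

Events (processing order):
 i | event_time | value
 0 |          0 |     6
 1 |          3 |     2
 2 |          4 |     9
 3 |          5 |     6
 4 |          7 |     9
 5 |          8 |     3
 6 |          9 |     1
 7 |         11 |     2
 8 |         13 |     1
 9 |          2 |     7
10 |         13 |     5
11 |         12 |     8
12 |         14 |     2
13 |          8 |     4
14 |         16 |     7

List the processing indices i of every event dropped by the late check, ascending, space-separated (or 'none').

9 13

i=0 t=0 v=6: → [0,2); WM=-3
i=1 t=3 v=2: → [3,5); WM=0
i=2 t=4 v=9: → [3,6); WM=1
i=3 t=5 v=6: → [3,7); WM=2
i=4 t=7 v=9: → [7,9); WM=4
i=5 t=8 v=3: → [7,10); WM=5
i=6 t=9 v=1: → [7,11); WM=6
i=7 t=11 v=2: → [11,13); WM=8
i=8 t=13 v=1: → [13,15); WM=10
i=9 t=2 v=7: DROP (t<10-1); WM=10
i=10 t=13 v=5: → [13,15); WM=10
i=11 t=12 v=8: → [11,15); WM=10
i=12 t=14 v=2: → [11,16); WM=11
i=13 t=8 v=4: DROP (t<11-1); WM=11
i=14 t=16 v=7: → [16,18); WM=13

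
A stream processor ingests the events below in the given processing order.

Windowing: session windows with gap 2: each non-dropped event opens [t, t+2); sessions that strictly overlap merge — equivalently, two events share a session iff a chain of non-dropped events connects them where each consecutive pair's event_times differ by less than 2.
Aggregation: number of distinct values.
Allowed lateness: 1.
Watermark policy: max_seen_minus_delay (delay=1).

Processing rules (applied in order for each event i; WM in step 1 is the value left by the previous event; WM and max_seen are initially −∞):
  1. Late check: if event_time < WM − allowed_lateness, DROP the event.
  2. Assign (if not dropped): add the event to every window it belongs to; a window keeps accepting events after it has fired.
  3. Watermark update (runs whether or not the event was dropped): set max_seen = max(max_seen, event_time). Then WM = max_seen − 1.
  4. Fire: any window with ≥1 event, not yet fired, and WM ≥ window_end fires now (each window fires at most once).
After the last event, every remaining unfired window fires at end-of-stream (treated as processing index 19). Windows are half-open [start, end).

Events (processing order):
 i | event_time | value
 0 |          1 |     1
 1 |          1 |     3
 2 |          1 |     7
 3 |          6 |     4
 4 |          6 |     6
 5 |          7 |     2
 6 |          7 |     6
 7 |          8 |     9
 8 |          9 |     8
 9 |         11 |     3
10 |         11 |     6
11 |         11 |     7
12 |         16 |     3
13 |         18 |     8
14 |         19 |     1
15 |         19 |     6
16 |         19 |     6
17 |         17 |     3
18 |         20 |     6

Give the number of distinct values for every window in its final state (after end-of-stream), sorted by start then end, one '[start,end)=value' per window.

[1,3)=3 [6,11)=5 [11,13)=3 [16,22)=4

i=0 t=1 v=1: → [1,3); WM=0
i=1 t=1 v=3: → [1,3); WM=0
i=2 t=1 v=7: → [1,3); WM=0
i=3 t=6 v=4: → [6,8); WM=5
i=4 t=6 v=6: → [6,8); WM=5
i=5 t=7 v=2: → [6,9); WM=6
i=6 t=7 v=6: → [6,9); WM=6
i=7 t=8 v=9: → [6,10); WM=7
i=8 t=9 v=8: → [6,11); WM=8
i=9 t=11 v=3: → [11,13); WM=10
i=10 t=11 v=6: → [11,13); WM=10
i=11 t=11 v=7: → [11,13); WM=10
i=12 t=16 v=3: → [16,18); WM=15
i=13 t=18 v=8: → [18,20); WM=17
i=14 t=19 v=1: → [18,21); WM=18
i=15 t=19 v=6: → [18,21); WM=18
i=16 t=19 v=6: → [18,21); WM=18
i=17 t=17 v=3: → [16,21); WM=18
i=18 t=20 v=6: → [16,22); WM=19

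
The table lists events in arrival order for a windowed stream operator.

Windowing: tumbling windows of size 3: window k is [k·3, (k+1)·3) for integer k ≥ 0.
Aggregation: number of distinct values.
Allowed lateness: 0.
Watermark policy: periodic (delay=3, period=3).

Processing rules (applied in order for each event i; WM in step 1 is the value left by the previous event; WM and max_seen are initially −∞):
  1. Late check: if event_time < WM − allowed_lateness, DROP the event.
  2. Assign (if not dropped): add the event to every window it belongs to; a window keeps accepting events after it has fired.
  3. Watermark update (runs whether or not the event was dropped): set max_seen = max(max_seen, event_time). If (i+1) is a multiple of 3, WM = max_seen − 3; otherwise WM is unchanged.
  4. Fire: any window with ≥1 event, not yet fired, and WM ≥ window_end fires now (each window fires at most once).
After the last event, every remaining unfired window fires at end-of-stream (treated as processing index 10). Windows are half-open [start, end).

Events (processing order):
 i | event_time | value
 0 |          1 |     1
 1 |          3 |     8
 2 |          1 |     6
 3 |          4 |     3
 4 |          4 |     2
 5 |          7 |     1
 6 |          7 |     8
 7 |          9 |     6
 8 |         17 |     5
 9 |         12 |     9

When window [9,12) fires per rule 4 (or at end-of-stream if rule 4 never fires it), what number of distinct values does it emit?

i=0 t=1 v=1: → [0,3); WM=−∞
i=1 t=3 v=8: → [3,6); WM=−∞
i=2 t=1 v=6: → [0,3); WM=0
i=3 t=4 v=3: → [3,6); WM=0
i=4 t=4 v=2: → [3,6); WM=0
i=5 t=7 v=1: → [6,9); WM=4; [0,3) fires=2
i=6 t=7 v=8: → [6,9); WM=4
i=7 t=9 v=6: → [9,12); WM=4
i=8 t=17 v=5: → [15,18); WM=14; [3,6) fires=3 [6,9) fires=2 [9,12) fires=1
i=9 t=12 v=9: DROP (t<14-0); WM=14

1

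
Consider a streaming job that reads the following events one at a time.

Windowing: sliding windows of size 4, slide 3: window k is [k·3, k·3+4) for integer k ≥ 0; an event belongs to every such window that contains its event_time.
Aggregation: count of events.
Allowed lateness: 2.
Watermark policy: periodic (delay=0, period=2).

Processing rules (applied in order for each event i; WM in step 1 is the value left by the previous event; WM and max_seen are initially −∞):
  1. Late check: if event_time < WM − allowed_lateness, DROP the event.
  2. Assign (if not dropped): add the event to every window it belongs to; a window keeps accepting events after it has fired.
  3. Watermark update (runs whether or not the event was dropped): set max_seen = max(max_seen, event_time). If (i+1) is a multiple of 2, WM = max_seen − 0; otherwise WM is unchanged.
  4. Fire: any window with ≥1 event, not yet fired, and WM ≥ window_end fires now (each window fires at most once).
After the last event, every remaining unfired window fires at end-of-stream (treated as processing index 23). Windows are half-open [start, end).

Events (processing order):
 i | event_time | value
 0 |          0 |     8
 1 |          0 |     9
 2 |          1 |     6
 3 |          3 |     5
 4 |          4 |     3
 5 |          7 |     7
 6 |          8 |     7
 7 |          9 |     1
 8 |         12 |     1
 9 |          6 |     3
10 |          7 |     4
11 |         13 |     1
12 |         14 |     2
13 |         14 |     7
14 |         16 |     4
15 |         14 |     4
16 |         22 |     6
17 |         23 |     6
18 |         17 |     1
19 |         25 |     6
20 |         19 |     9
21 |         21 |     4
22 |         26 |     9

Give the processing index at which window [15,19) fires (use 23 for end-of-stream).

i=0 t=0 v=8: → [0,4); WM=−∞
i=1 t=0 v=9: → [0,4); WM=0
i=2 t=1 v=6: → [0,4); WM=0
i=3 t=3 v=5: → [3,7),[0,4); WM=3
i=4 t=4 v=3: → [3,7); WM=3
i=5 t=7 v=7: → [6,10); WM=7; [0,4) fires=4 [3,7) fires=2
i=6 t=8 v=7: → [6,10); WM=7
i=7 t=9 v=1: → [9,13),[6,10); WM=9
i=8 t=12 v=1: → [12,16),[9,13); WM=9
i=9 t=6 v=3: DROP (t<9-2); WM=12; [6,10) fires=3
i=10 t=7 v=4: DROP (t<12-2); WM=12
i=11 t=13 v=1: → [12,16); WM=13; [9,13) fires=2
i=12 t=14 v=2: → [12,16); WM=13
i=13 t=14 v=7: → [12,16); WM=14
i=14 t=16 v=4: → [15,19); WM=14
i=15 t=14 v=4: → [12,16); WM=16; [12,16) fires=5
i=16 t=22 v=6: → [21,25); WM=16
i=17 t=23 v=6: → [21,25); WM=23; [15,19) fires=1
i=18 t=17 v=1: DROP (t<23-2); WM=23
i=19 t=25 v=6: → [24,28); WM=25; [21,25) fires=2
i=20 t=19 v=9: DROP (t<25-2); WM=25
i=21 t=21 v=4: DROP (t<25-2); WM=25
i=22 t=26 v=9: → [24,28); WM=25

17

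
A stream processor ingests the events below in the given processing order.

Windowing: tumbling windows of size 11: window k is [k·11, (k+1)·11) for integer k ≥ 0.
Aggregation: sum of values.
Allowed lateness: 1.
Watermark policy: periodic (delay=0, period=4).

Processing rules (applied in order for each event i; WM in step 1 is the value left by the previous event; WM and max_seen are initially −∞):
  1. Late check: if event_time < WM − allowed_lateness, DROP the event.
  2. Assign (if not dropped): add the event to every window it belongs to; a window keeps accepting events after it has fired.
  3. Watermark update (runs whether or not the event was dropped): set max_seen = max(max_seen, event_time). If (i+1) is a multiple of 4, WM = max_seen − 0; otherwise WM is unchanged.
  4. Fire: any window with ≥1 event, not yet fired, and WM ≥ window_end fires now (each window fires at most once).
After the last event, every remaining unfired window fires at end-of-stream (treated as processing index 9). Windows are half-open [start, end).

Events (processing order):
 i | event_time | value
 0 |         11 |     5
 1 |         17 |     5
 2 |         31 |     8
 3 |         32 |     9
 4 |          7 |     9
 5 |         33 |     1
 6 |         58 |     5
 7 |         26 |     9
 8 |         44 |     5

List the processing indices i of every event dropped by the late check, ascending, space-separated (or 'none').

4 7 8

i=0 t=11 v=5: → [11,22); WM=−∞
i=1 t=17 v=5: → [11,22); WM=−∞
i=2 t=31 v=8: → [22,33); WM=−∞
i=3 t=32 v=9: → [22,33); WM=32; [11,22) fires=10
i=4 t=7 v=9: DROP (t<32-1); WM=32
i=5 t=33 v=1: → [33,44); WM=32
i=6 t=58 v=5: → [55,66); WM=32
i=7 t=26 v=9: DROP (t<32-1); WM=58; [22,33) fires=17 [33,44) fires=1
i=8 t=44 v=5: DROP (t<58-1); WM=58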